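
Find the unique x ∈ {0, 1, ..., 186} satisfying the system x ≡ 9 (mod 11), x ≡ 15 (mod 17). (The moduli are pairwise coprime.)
The moduli 11, 17 are pairwise coprime, so by the CRT there is a unique solution mod 11·17 = 187.
Solve by successive substitution. Start with x ≡ 9 (mod 11).
  Combine with x ≡ 15 (mod 17): write x = 9 + 11·t and require 9 + 11·t ≡ 15 (mod 17), i.e. 11·t ≡ 15 − 9 ≡ 6 (mod 17). Since 11^(−1) ≡ 14 (mod 17), t ≡ 14·6 ≡ 16 (mod 17). So x ≡ 9 + 11·16 = 185 (mod 187).
Unique solution in [0, 187): x = 185.

Final answer: x ≡ 185 (mod 187); the representative in [0, 187) is 185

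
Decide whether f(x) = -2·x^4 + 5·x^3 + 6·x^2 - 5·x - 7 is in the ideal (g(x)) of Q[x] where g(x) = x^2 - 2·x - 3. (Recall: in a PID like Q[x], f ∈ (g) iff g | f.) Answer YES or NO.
In Q[x] the ideal (g) consists of all multiples of g, so f ∈ (g) iff g | f, i.e. iff the remainder of f on division by g is 0. Divide f by g (g is monic, so eliminate the leading term of the running remainder at each step):
  leading term -2·x^4: subtract (-2·x^2)·g(x) = -2·x^4 + 4·x^3 + 6·x^2, leaving x^3 - 5·x - 7
  leading term x^3: subtract (x)·g(x) = x^3 - 2·x^2 - 3·x, leaving 2·x^2 - 2·x - 7
  leading term 2·x^2: subtract (2)·g(x) = 2·x^2 - 4·x - 6, leaving 2·x - 1
The remainder r(x) = 2·x - 1 ≠ 0 (and deg r < deg g), so g ∤ f, i.e. f ∉ (g).

Final answer: NO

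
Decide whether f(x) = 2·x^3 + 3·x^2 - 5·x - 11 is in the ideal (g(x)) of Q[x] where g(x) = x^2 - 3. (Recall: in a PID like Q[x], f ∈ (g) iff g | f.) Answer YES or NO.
In Q[x] the ideal (g) consists of all multiples of g, so f ∈ (g) iff g | f, i.e. iff the remainder of f on division by g is 0. Divide f by g (g is monic, so eliminate the leading term of the running remainder at each step):
  leading term 2·x^3: subtract (2·x)·g(x) = 2·x^3 - 6·x, leaving 3·x^2 + x - 11
  leading term 3·x^2: subtract (3)·g(x) = 3·x^2 - 9, leaving x - 2
The remainder r(x) = x - 2 ≠ 0 (and deg r < deg g), so g ∤ f, i.e. f ∉ (g).

Final answer: NO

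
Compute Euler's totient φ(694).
φ(694) = 346

φ is multiplicative, with φ(p^e) = p^e − p^(e−1). Factorise 694 = 2 · 347. Then
  φ(694) = (2 − 1) · (347 − 1) = 1 · 346 = 346.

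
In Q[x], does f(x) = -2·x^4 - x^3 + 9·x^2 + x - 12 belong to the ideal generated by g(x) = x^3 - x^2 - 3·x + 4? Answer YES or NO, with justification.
In Q[x] the ideal (g) consists of all multiples of g, so f ∈ (g) iff g | f, i.e. iff the remainder of f on division by g is 0. Divide f by g (g is monic, so eliminate the leading term of the running remainder at each step):
  leading term -2·x^4: subtract (-2·x)·g(x) = -2·x^4 + 2·x^3 + 6·x^2 - 8·x, leaving -3·x^3 + 3·x^2 + 9·x - 12
  leading term -3·x^3: subtract (-3)·g(x) = -3·x^3 + 3·x^2 + 9·x - 12, leaving 0
The remainder is 0, so f(x) = g(x) · h(x) with h(x) = -2·x - 3. Hence g | f, i.e. f ∈ (g).

Final answer: YES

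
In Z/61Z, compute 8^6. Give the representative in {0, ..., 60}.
Use repeated squaring. Binary(6) = 110. Walk through the bits of the exponent 6 left-to-right: at each bit after the leading one, square the running value, then multiply by 8 if the bit is 1 (always reducing mod 61):
  bit 1 = 1 (leading): start with 8.
  bit 2 = 1: square 8^2 = 64 ≡ 3; bit is 1, so multiply 3·8 = 24 (mod 61).
  bit 3 = 0: square 24^2 = 576 ≡ 27 (mod 61).
Final value: 8^6 ≡ 27 (mod 61).

Final answer: 27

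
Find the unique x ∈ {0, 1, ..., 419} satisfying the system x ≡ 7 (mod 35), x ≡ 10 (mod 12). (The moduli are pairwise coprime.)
x ≡ 322 (mod 420); the representative in [0, 420) is 322

The moduli 35, 12 are pairwise coprime, so by the CRT there is a unique solution mod 35·12 = 420.
Solve by successive substitution. Start with x ≡ 7 (mod 35).
  Combine with x ≡ 10 (mod 12): write x = 7 + 35·t and require 7 + 35·t ≡ 10 (mod 12), i.e. 35·t ≡ 10 − 7 ≡ 3 (mod 12). Since 35^(−1) ≡ 11 (mod 12) (35 ≡ 11 (mod 12)), t ≡ 11·3 ≡ 9 (mod 12). So x ≡ 7 + 35·9 = 322 (mod 420).
Unique solution in [0, 420): x = 322.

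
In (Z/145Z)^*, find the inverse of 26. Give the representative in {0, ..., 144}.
26^(−1) ≡ 106 (mod 145)

Apply the extended Euclidean algorithm to (145, 26), tracking rows (r, s, t) with s·145 + t·26 = r. Each division r_prev = q·r_cur + r_new produces the new row as (previous row) − q·(current row):
  row A: (145, 1, 0)   [1·145 + 0·26 = 145]
  row B: (26, 0, 1)   [0·145 + 1·26 = 26]
  145 = 5·26 + 15   → row C = row A − 5·row B = (15, 1, −5)   [check: 1·145 − 5·26 = 15]
  26 = 1·15 + 11   → row D = row B − 1·row C = (11, −1, 6)   [check: −1·145 + 6·26 = 11]
  15 = 1·11 + 4   → row E = row C − 1·row D = (4, 2, −11)   [check: 2·145 − 11·26 = 4]
  11 = 2·4 + 3   → row F = row D − 2·row E = (3, −5, 28)   [check: −5·145 + 28·26 = 3]
  4 = 1·3 + 1   → row G = row E − 1·row F = (1, 7, −39)   [check: 7·145 − 39·26 = 1]
  3 = 3·1 + 0   → remainder 0, stop. gcd = 1 (last nonzero row G).
The gcd is 1, so 26 is invertible mod 145. The last nonzero row gives 7·145 − 39·26 = 1, so t = −39. So 26^(−1) ≡ −39 ≡ 106 (mod 145). Verify: 26 · 106 = 2756 ≡ 1 (mod 145). ✓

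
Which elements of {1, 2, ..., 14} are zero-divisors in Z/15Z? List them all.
nonzero zero-divisors of Z/15Z = {3, 5, 6, 9, 10, 12}

An element a ∈ Z/15Z (with a ≠ 0) is a zero-divisor iff gcd(a, 15) > 1 (because a is a unit precisely when gcd(a, n) = 1, and in Z/nZ every nonzero, non-unit element is a zero-divisor). Scan a = 1, ..., 14 and keep those with gcd(a, 15) > 1:
  gcd(3, 15) = 3, gcd(5, 15) = 5, gcd(6, 15) = 3, gcd(9, 15) = 3, gcd(10, 15) = 5, gcd(12, 15) = 3.
All other a ∈ {1, ..., 14} have gcd(a, 15) = 1 and are units. So the nonzero zero-divisors are exactly the 6 values of a appearing in this scan.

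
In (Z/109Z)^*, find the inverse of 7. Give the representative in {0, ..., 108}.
Apply the extended Euclidean algorithm to (109, 7), tracking rows (r, s, t) with s·109 + t·7 = r. Each division r_prev = q·r_cur + r_new produces the new row as (previous row) − q·(current row):
  row A: (109, 1, 0)   [1·109 + 0·7 = 109]
  row B: (7, 0, 1)   [0·109 + 1·7 = 7]
  109 = 15·7 + 4   → row C = row A − 15·row B = (4, 1, −15)   [check: 1·109 − 15·7 = 4]
  7 = 1·4 + 3   → row D = row B − 1·row C = (3, −1, 16)   [check: −1·109 + 16·7 = 3]
  4 = 1·3 + 1   → row E = row C − 1·row D = (1, 2, −31)   [check: 2·109 − 31·7 = 1]
  3 = 3·1 + 0   → remainder 0, stop. gcd = 1 (last nonzero row E).
The gcd is 1, so 7 is invertible mod 109. The last nonzero row gives 2·109 − 31·7 = 1, so t = −31. So 7^(−1) ≡ −31 ≡ 78 (mod 109). Verify: 7 · 78 = 546 ≡ 1 (mod 109). ✓

Final answer: 7^(−1) ≡ 78 (mod 109)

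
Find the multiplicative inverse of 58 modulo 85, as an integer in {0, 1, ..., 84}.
Apply the extended Euclidean algorithm to (85, 58), tracking rows (r, s, t) with s·85 + t·58 = r. Each division r_prev = q·r_cur + r_new produces the new row as (previous row) − q·(current row):
  row A: (85, 1, 0)   [1·85 + 0·58 = 85]
  row B: (58, 0, 1)   [0·85 + 1·58 = 58]
  85 = 1·58 + 27   → row C = row A − 1·row B = (27, 1, −1)   [check: 1·85 − 1·58 = 27]
  58 = 2·27 + 4   → row D = row B − 2·row C = (4, −2, 3)   [check: −2·85 + 3·58 = 4]
  27 = 6·4 + 3   → row E = row C − 6·row D = (3, 13, −19)   [check: 13·85 − 19·58 = 3]
  4 = 1·3 + 1   → row F = row D − 1·row E = (1, −15, 22)   [check: −15·85 + 22·58 = 1]
  3 = 3·1 + 0   → remainder 0, stop. gcd = 1 (last nonzero row F).
The gcd is 1, so 58 is invertible mod 85. The last nonzero row gives −15·85 + 22·58 = 1, so t = 22. So 58^(−1) ≡ 22 (mod 85). Verify: 58 · 22 = 1276 ≡ 1 (mod 85). ✓

Final answer: 58^(−1) ≡ 22 (mod 85)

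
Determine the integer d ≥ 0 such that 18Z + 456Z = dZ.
In the PID Z, (a, b) is generated by gcd(a, b). Compute gcd(456, 18) with the extended Euclidean algorithm, tracking rows (r, s, t) with s·456 + t·18 = r:
  row A: (456, 1, 0)   [1·456 + 0·18 = 456]
  row B: (18, 0, 1)   [0·456 + 1·18 = 18]
  456 = 25·18 + 6   → row C = row A − 25·row B = (6, 1, −25)   [check: 1·456 − 25·18 = 6]
  18 = 3·6 + 0   → remainder 0, stop. gcd = 6 (last nonzero row C).
So gcd(18, 456) = 6, with Bézout identity 1·456 − 25·18 = 6. Containment (⊇): the Bézout identity exhibits 6 as an element of (18, 456), giving (6) ⊆ (18, 456). Containment (⊆): since 6 | 18 and 6 | 456 (18 = 6·3, 456 = 6·76), every Z-linear combination of 18 and 456 is divisible by 6, so (18, 456) ⊆ (6). Therefore (18, 456) = (6), d = 6.

Final answer: (18, 456) = (6); d = 6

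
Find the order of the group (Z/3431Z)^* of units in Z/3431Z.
|(Z/3431Z)^*| = 3312

(Z/3431Z)^* consists of the classes a with gcd(a, 3431) = 1, so its order is φ(3431). φ is multiplicative, with φ(p^e) = p^e − p^(e−1). Factorise 3431 = 47 · 73. Then
  φ(3431) = (47 − 1) · (73 − 1) = 46 · 72 = 3312.
Thus |(Z/3431Z)^*| = 3312.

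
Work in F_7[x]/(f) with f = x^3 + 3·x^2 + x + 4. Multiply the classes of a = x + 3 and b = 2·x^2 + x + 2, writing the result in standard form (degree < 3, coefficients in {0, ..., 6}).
a · b ≡ x^2 + 3·x + 5 (mod f(x))

Multiply as integer polynomials: a · b = 2·x^3 + 7·x^2 + 5·x + 6. Reducing coefficients mod 7: a · b ≡ 2·x^3 + 5·x + 6. Now divide by f(x) = x^3 + 3·x^2 + x + 4 in F_7[x], eliminating the leading term at each step:
  leading term 2·x^3: subtract (2)·f(x) = 2·x^3 + 6·x^2 + 2·x + 1, leaving x^2 + 3·x + 5 (coefficients mod 7)
The degree is now < 3, so this is the remainder. Hence a · b ≡ x^2 + 3·x + 5 in F_7[x]/(f).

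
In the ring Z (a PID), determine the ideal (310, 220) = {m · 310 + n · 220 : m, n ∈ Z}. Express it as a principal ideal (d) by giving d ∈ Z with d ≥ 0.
(310, 220) = (10); d = 10

In the PID Z, (a, b) is generated by gcd(a, b). Compute gcd(310, 220) with the extended Euclidean algorithm, tracking rows (r, s, t) with s·310 + t·220 = r:
  row A: (310, 1, 0)   [1·310 + 0·220 = 310]
  row B: (220, 0, 1)   [0·310 + 1·220 = 220]
  310 = 1·220 + 90   → row C = row A − 1·row B = (90, 1, −1)   [check: 1·310 − 1·220 = 90]
  220 = 2·90 + 40   → row D = row B − 2·row C = (40, −2, 3)   [check: −2·310 + 3·220 = 40]
  90 = 2·40 + 10   → row E = row C − 2·row D = (10, 5, −7)   [check: 5·310 − 7·220 = 10]
  40 = 4·10 + 0   → remainder 0, stop. gcd = 10 (last nonzero row E).
So gcd(310, 220) = 10, with Bézout identity 5·310 − 7·220 = 10. Containment (⊇): the Bézout identity exhibits 10 as an element of (310, 220), giving (10) ⊆ (310, 220). Containment (⊆): since 10 | 310 and 10 | 220 (310 = 10·31, 220 = 10·22), every Z-linear combination of 310 and 220 is divisible by 10, so (310, 220) ⊆ (10). Therefore (310, 220) = (10), d = 10.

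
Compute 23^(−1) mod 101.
Apply the extended Euclidean algorithm to (101, 23), tracking rows (r, s, t) with s·101 + t·23 = r. Each division r_prev = q·r_cur + r_new produces the new row as (previous row) − q·(current row):
  row A: (101, 1, 0)   [1·101 + 0·23 = 101]
  row B: (23, 0, 1)   [0·101 + 1·23 = 23]
  101 = 4·23 + 9   → row C = row A − 4·row B = (9, 1, −4)   [check: 1·101 − 4·23 = 9]
  23 = 2·9 + 5   → row D = row B − 2·row C = (5, −2, 9)   [check: −2·101 + 9·23 = 5]
  9 = 1·5 + 4   → row E = row C − 1·row D = (4, 3, −13)   [check: 3·101 − 13·23 = 4]
  5 = 1·4 + 1   → row F = row D − 1·row E = (1, −5, 22)   [check: −5·101 + 22·23 = 1]
  4 = 4·1 + 0   → remainder 0, stop. gcd = 1 (last nonzero row F).
The gcd is 1, so 23 is invertible mod 101. The last nonzero row gives −5·101 + 22·23 = 1, so t = 22. So 23^(−1) ≡ 22 (mod 101). Verify: 23 · 22 = 506 ≡ 1 (mod 101). ✓

Final answer: 23^(−1) ≡ 22 (mod 101)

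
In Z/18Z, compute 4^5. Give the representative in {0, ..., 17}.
16

Use repeated squaring. Binary(5) = 101. Walk through the bits of the exponent 5 left-to-right: at each bit after the leading one, square the running value, then multiply by 4 if the bit is 1 (always reducing mod 18):
  bit 1 = 1 (leading): start with 4.
  bit 2 = 0: square 4^2 = 16 (mod 18).
  bit 3 = 1: square 16^2 = 256 ≡ 4; bit is 1, so multiply 4·4 = 16 (mod 18).
Final value: 4^5 ≡ 16 (mod 18).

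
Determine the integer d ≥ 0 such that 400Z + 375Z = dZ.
(400, 375) = (25); d = 25

In the PID Z, (a, b) is generated by gcd(a, b). Compute gcd(400, 375) with the extended Euclidean algorithm, tracking rows (r, s, t) with s·400 + t·375 = r:
  row A: (400, 1, 0)   [1·400 + 0·375 = 400]
  row B: (375, 0, 1)   [0·400 + 1·375 = 375]
  400 = 1·375 + 25   → row C = row A − 1·row B = (25, 1, −1)   [check: 1·400 − 1·375 = 25]
  375 = 15·25 + 0   → remainder 0, stop. gcd = 25 (last nonzero row C).
So gcd(400, 375) = 25, with Bézout identity 1·400 − 1·375 = 25. Containment (⊇): the Bézout identity exhibits 25 as an element of (400, 375), giving (25) ⊆ (400, 375). Containment (⊆): since 25 | 400 and 25 | 375 (400 = 25·16, 375 = 25·15), every Z-linear combination of 400 and 375 is divisible by 25, so (400, 375) ⊆ (25). Therefore (400, 375) = (25), d = 25.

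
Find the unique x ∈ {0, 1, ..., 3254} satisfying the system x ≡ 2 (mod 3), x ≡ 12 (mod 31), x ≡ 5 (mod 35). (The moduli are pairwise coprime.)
x ≡ 3050 (mod 3255); the representative in [0, 3255) is 3050

The moduli 3, 31, 35 are pairwise coprime, so by the CRT there is a unique solution mod 3·31·35 = 3255.
Solve by successive substitution. Start with x ≡ 2 (mod 3).
  Combine with x ≡ 12 (mod 31): write x = 2 + 3·t and require 2 + 3·t ≡ 12 (mod 31), i.e. 3·t ≡ 12 − 2 ≡ 10 (mod 31). Since 3^(−1) ≡ 21 (mod 31), t ≡ 21·10 ≡ 24 (mod 31). So x ≡ 2 + 3·24 = 74 (mod 93).
  Combine with x ≡ 5 (mod 35): write x = 74 + 93·t and require 74 + 93·t ≡ 5 (mod 35), i.e. 93·t ≡ 5 − 74 ≡ 1 (mod 35). Since 93^(−1) ≡ 32 (mod 35) (93 ≡ 23 (mod 35)), t ≡ 32·1 ≡ 32 (mod 35). So x ≡ 74 + 93·32 = 3050 (mod 3255).
Unique solution in [0, 3255): x = 3050.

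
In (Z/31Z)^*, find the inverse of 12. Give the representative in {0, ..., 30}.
Apply the extended Euclidean algorithm to (31, 12), tracking rows (r, s, t) with s·31 + t·12 = r. Each division r_prev = q·r_cur + r_new produces the new row as (previous row) − q·(current row):
  row A: (31, 1, 0)   [1·31 + 0·12 = 31]
  row B: (12, 0, 1)   [0·31 + 1·12 = 12]
  31 = 2·12 + 7   → row C = row A − 2·row B = (7, 1, −2)   [check: 1·31 − 2·12 = 7]
  12 = 1·7 + 5   → row D = row B − 1·row C = (5, −1, 3)   [check: −1·31 + 3·12 = 5]
  7 = 1·5 + 2   → row E = row C − 1·row D = (2, 2, −5)   [check: 2·31 − 5·12 = 2]
  5 = 2·2 + 1   → row F = row D − 2·row E = (1, −5, 13)   [check: −5·31 + 13·12 = 1]
  2 = 2·1 + 0   → remainder 0, stop. gcd = 1 (last nonzero row F).
The gcd is 1, so 12 is invertible mod 31. The last nonzero row gives −5·31 + 13·12 = 1, so t = 13. So 12^(−1) ≡ 13 (mod 31). Verify: 12 · 13 = 156 ≡ 1 (mod 31). ✓

Final answer: 12^(−1) ≡ 13 (mod 31)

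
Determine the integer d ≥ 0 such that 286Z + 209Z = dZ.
In the PID Z, (a, b) is generated by gcd(a, b). Compute gcd(286, 209) with the extended Euclidean algorithm, tracking rows (r, s, t) with s·286 + t·209 = r:
  row A: (286, 1, 0)   [1·286 + 0·209 = 286]
  row B: (209, 0, 1)   [0·286 + 1·209 = 209]
  286 = 1·209 + 77   → row C = row A − 1·row B = (77, 1, −1)   [check: 1·286 − 1·209 = 77]
  209 = 2·77 + 55   → row D = row B − 2·row C = (55, −2, 3)   [check: −2·286 + 3·209 = 55]
  77 = 1·55 + 22   → row E = row C − 1·row D = (22, 3, −4)   [check: 3·286 − 4·209 = 22]
  55 = 2·22 + 11   → row F = row D − 2·row E = (11, −8, 11)   [check: −8·286 + 11·209 = 11]
  22 = 2·11 + 0   → remainder 0, stop. gcd = 11 (last nonzero row F).
So gcd(286, 209) = 11, with Bézout identity −8·286 + 11·209 = 11. Containment (⊇): the Bézout identity exhibits 11 as an element of (286, 209), giving (11) ⊆ (286, 209). Containment (⊆): since 11 | 286 and 11 | 209 (286 = 11·26, 209 = 11·19), every Z-linear combination of 286 and 209 is divisible by 11, so (286, 209) ⊆ (11). Therefore (286, 209) = (11), d = 11.

Final answer: (286, 209) = (11); d = 11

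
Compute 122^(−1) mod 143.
122^(−1) ≡ 34 (mod 143)

Apply the extended Euclidean algorithm to (143, 122), tracking rows (r, s, t) with s·143 + t·122 = r. Each division r_prev = q·r_cur + r_new produces the new row as (previous row) − q·(current row):
  row A: (143, 1, 0)   [1·143 + 0·122 = 143]
  row B: (122, 0, 1)   [0·143 + 1·122 = 122]
  143 = 1·122 + 21   → row C = row A − 1·row B = (21, 1, −1)   [check: 1·143 − 1·122 = 21]
  122 = 5·21 + 17   → row D = row B − 5·row C = (17, −5, 6)   [check: −5·143 + 6·122 = 17]
  21 = 1·17 + 4   → row E = row C − 1·row D = (4, 6, −7)   [check: 6·143 − 7·122 = 4]
  17 = 4·4 + 1   → row F = row D − 4·row E = (1, −29, 34)   [check: −29·143 + 34·122 = 1]
  4 = 4·1 + 0   → remainder 0, stop. gcd = 1 (last nonzero row F).
The gcd is 1, so 122 is invertible mod 143. The last nonzero row gives −29·143 + 34·122 = 1, so t = 34. So 122^(−1) ≡ 34 (mod 143). Verify: 122 · 34 = 4148 ≡ 1 (mod 143). ✓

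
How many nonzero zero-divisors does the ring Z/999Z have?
Z/999Z has 350 nonzero zero-divisors

In Z/999Z each nonzero element is either a unit (gcd with 999 is 1) or a zero-divisor (gcd > 1). The number of units is φ(999): factorise 999 = 3^3 · 37, so φ(999) = (3^3 − 3^2) · (37 − 1) = 18 · 36 = 648. The nonzero elements number 999 − 1 = 998. Hence the nonzero zero-divisors number 998 − 648 = 350.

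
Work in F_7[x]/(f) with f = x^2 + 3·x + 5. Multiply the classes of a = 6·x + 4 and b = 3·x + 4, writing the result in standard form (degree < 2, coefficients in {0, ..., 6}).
a · b ≡ 3·x + 3 (mod f(x))

Multiply as integer polynomials: a · b = 18·x^2 + 36·x + 16. Reducing coefficients mod 7: a · b ≡ 4·x^2 + x + 2. Now divide by f(x) = x^2 + 3·x + 5 in F_7[x], eliminating the leading term at each step:
  leading term 4·x^2: subtract (4)·f(x) = 4·x^2 + 5·x + 6, leaving 3·x + 3 (coefficients mod 7)
The degree is now < 2, so this is the remainder. Hence a · b ≡ 3·x + 3 in F_7[x]/(f).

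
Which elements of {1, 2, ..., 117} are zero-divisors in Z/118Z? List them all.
An element a ∈ Z/118Z (with a ≠ 0) is a zero-divisor iff gcd(a, 118) > 1 (because a is a unit precisely when gcd(a, n) = 1, and in Z/nZ every nonzero, non-unit element is a zero-divisor). Scan a = 1, ..., 117 and keep those with gcd(a, 118) > 1:
  gcd(2, 118) = 2, gcd(4, 118) = 2, gcd(6, 118) = 2, gcd(8, 118) = 2, gcd(10, 118) = 2, gcd(12, 118) = 2, gcd(14, 118) = 2, gcd(16, 118) = 2, gcd(18, 118) = 2, gcd(20, 118) = 2, gcd(22, 118) = 2, gcd(24, 118) = 2, gcd(26, 118) = 2, gcd(28, 118) = 2, gcd(30, 118) = 2, gcd(32, 118) = 2, gcd(34, 118) = 2, gcd(36, 118) = 2, gcd(38, 118) = 2, gcd(40, 118) = 2, gcd(42, 118) = 2, gcd(44, 118) = 2, gcd(46, 118) = 2, gcd(48, 118) = 2, gcd(50, 118) = 2, gcd(52, 118) = 2, gcd(54, 118) = 2, gcd(56, 118) = 2, gcd(58, 118) = 2, gcd(59, 118) = 59, gcd(60, 118) = 2, gcd(62, 118) = 2, gcd(64, 118) = 2, gcd(66, 118) = 2, gcd(68, 118) = 2, gcd(70, 118) = 2, gcd(72, 118) = 2, gcd(74, 118) = 2, gcd(76, 118) = 2, gcd(78, 118) = 2, gcd(80, 118) = 2, gcd(82, 118) = 2, gcd(84, 118) = 2, gcd(86, 118) = 2, gcd(88, 118) = 2, gcd(90, 118) = 2, gcd(92, 118) = 2, gcd(94, 118) = 2, gcd(96, 118) = 2, gcd(98, 118) = 2, gcd(100, 118) = 2, gcd(102, 118) = 2, gcd(104, 118) = 2, gcd(106, 118) = 2, gcd(108, 118) = 2, gcd(110, 118) = 2, gcd(112, 118) = 2, gcd(114, 118) = 2, gcd(116, 118) = 2.
All other a ∈ {1, ..., 117} have gcd(a, 118) = 1 and are units. So the nonzero zero-divisors are exactly the 59 values of a appearing in this scan.

Final answer: nonzero zero-divisors of Z/118Z = {2, 4, 6, 8, 10, 12, 14, 16, 18, 20, 22, 24, 26, 28, 30, 32, 34, 36, 38, 40, 42, 44, 46, 48, 50, 52, 54, 56, 58, 59, 60, 62, 64, 66, 68, 70, 72, 74, 76, 78, 80, 82, 84, 86, 88, 90, 92, 94, 96, 98, 100, 102, 104, 106, 108, 110, 112, 114, 116}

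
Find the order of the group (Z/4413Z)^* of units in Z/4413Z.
|(Z/4413Z)^*| = 2940

(Z/4413Z)^* consists of the classes a with gcd(a, 4413) = 1, so its order is φ(4413). φ is multiplicative, with φ(p^e) = p^e − p^(e−1). Factorise 4413 = 3 · 1471. Then
  φ(4413) = (3 − 1) · (1471 − 1) = 2 · 1470 = 2940.
Thus |(Z/4413Z)^*| = 2940.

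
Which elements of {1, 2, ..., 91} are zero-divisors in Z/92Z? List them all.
nonzero zero-divisors of Z/92Z = {2, 4, 6, 8, 10, 12, 14, 16, 18, 20, 22, 23, 24, 26, 28, 30, 32, 34, 36, 38, 40, 42, 44, 46, 48, 50, 52, 54, 56, 58, 60, 62, 64, 66, 68, 69, 70, 72, 74, 76, 78, 80, 82, 84, 86, 88, 90}

An element a ∈ Z/92Z (with a ≠ 0) is a zero-divisor iff gcd(a, 92) > 1 (because a is a unit precisely when gcd(a, n) = 1, and in Z/nZ every nonzero, non-unit element is a zero-divisor). Scan a = 1, ..., 91 and keep those with gcd(a, 92) > 1:
  gcd(2, 92) = 2, gcd(4, 92) = 4, gcd(6, 92) = 2, gcd(8, 92) = 4, gcd(10, 92) = 2, gcd(12, 92) = 4, gcd(14, 92) = 2, gcd(16, 92) = 4, gcd(18, 92) = 2, gcd(20, 92) = 4, gcd(22, 92) = 2, gcd(23, 92) = 23, gcd(24, 92) = 4, gcd(26, 92) = 2, gcd(28, 92) = 4, gcd(30, 92) = 2, gcd(32, 92) = 4, gcd(34, 92) = 2, gcd(36, 92) = 4, gcd(38, 92) = 2, gcd(40, 92) = 4, gcd(42, 92) = 2, gcd(44, 92) = 4, gcd(46, 92) = 46, gcd(48, 92) = 4, gcd(50, 92) = 2, gcd(52, 92) = 4, gcd(54, 92) = 2, gcd(56, 92) = 4, gcd(58, 92) = 2, gcd(60, 92) = 4, gcd(62, 92) = 2, gcd(64, 92) = 4, gcd(66, 92) = 2, gcd(68, 92) = 4, gcd(69, 92) = 23, gcd(70, 92) = 2, gcd(72, 92) = 4, gcd(74, 92) = 2, gcd(76, 92) = 4, gcd(78, 92) = 2, gcd(80, 92) = 4, gcd(82, 92) = 2, gcd(84, 92) = 4, gcd(86, 92) = 2, gcd(88, 92) = 4, gcd(90, 92) = 2.
All other a ∈ {1, ..., 91} have gcd(a, 92) = 1 and are units. So the nonzero zero-divisors are exactly the 47 values of a appearing in this scan.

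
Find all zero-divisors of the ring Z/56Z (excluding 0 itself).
nonzero zero-divisors of Z/56Z = {2, 4, 6, 7, 8, 10, 12, 14, 16, 18, 20, 21, 22, 24, 26, 28, 30, 32, 34, 35, 36, 38, 40, 42, 44, 46, 48, 49, 50, 52, 54}

An element a ∈ Z/56Z (with a ≠ 0) is a zero-divisor iff gcd(a, 56) > 1 (because a is a unit precisely when gcd(a, n) = 1, and in Z/nZ every nonzero, non-unit element is a zero-divisor). Scan a = 1, ..., 55 and keep those with gcd(a, 56) > 1:
  gcd(2, 56) = 2, gcd(4, 56) = 4, gcd(6, 56) = 2, gcd(7, 56) = 7, gcd(8, 56) = 8, gcd(10, 56) = 2, gcd(12, 56) = 4, gcd(14, 56) = 14, gcd(16, 56) = 8, gcd(18, 56) = 2, gcd(20, 56) = 4, gcd(21, 56) = 7, gcd(22, 56) = 2, gcd(24, 56) = 8, gcd(26, 56) = 2, gcd(28, 56) = 28, gcd(30, 56) = 2, gcd(32, 56) = 8, gcd(34, 56) = 2, gcd(35, 56) = 7, gcd(36, 56) = 4, gcd(38, 56) = 2, gcd(40, 56) = 8, gcd(42, 56) = 14, gcd(44, 56) = 4, gcd(46, 56) = 2, gcd(48, 56) = 8, gcd(49, 56) = 7, gcd(50, 56) = 2, gcd(52, 56) = 4, gcd(54, 56) = 2.
All other a ∈ {1, ..., 55} have gcd(a, 56) = 1 and are units. So the nonzero zero-divisors are exactly the 31 values of a appearing in this scan.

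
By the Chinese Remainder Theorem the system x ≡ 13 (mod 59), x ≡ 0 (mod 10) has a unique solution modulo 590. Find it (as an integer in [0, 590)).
x ≡ 190 (mod 590); the representative in [0, 590) is 190

The moduli 59, 10 are pairwise coprime, so by the CRT there is a unique solution mod 59·10 = 590.
Solve by successive substitution. Start with x ≡ 13 (mod 59).
  Combine with x ≡ 0 (mod 10): write x = 13 + 59·t and require 13 + 59·t ≡ 0 (mod 10), i.e. 59·t ≡ 0 − 13 ≡ 7 (mod 10). Since 59^(−1) ≡ 9 (mod 10) (59 ≡ 9 (mod 10)), t ≡ 9·7 ≡ 3 (mod 10). So x ≡ 13 + 59·3 = 190 (mod 590).
Unique solution in [0, 590): x = 190.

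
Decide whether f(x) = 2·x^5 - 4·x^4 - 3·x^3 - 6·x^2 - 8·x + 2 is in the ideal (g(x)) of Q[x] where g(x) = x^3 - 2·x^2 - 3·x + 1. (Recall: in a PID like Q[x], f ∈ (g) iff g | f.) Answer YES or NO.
NO

In Q[x] the ideal (g) consists of all multiples of g, so f ∈ (g) iff g | f, i.e. iff the remainder of f on division by g is 0. Divide f by g (g is monic, so eliminate the leading term of the running remainder at each step):
  leading term 2·x^5: subtract (2·x^2)·g(x) = 2·x^5 - 4·x^4 - 6·x^3 + 2·x^2, leaving 3·x^3 - 8·x^2 - 8·x + 2
  leading term 3·x^3: subtract (3)·g(x) = 3·x^3 - 6·x^2 - 9·x + 3, leaving -2·x^2 + x - 1
The remainder r(x) = -2·x^2 + x - 1 ≠ 0 (and deg r < deg g), so g ∤ f, i.e. f ∉ (g).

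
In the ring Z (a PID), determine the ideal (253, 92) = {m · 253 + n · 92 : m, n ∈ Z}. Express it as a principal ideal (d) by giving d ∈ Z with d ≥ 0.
In the PID Z, (a, b) is generated by gcd(a, b). Compute gcd(253, 92) with the extended Euclidean algorithm, tracking rows (r, s, t) with s·253 + t·92 = r:
  row A: (253, 1, 0)   [1·253 + 0·92 = 253]
  row B: (92, 0, 1)   [0·253 + 1·92 = 92]
  253 = 2·92 + 69   → row C = row A − 2·row B = (69, 1, −2)   [check: 1·253 − 2·92 = 69]
  92 = 1·69 + 23   → row D = row B − 1·row C = (23, −1, 3)   [check: −1·253 + 3·92 = 23]
  69 = 3·23 + 0   → remainder 0, stop. gcd = 23 (last nonzero row D).
So gcd(253, 92) = 23, with Bézout identity −1·253 + 3·92 = 23. Containment (⊇): the Bézout identity exhibits 23 as an element of (253, 92), giving (23) ⊆ (253, 92). Containment (⊆): since 23 | 253 and 23 | 92 (253 = 23·11, 92 = 23·4), every Z-linear combination of 253 and 92 is divisible by 23, so (253, 92) ⊆ (23). Therefore (253, 92) = (23), d = 23.

Final answer: (253, 92) = (23); d = 23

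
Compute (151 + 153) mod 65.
44

Reduce the summands first: 151 ≡ 21, 153 ≡ 23 (mod 65), so 151 + 153 ≡ 21 + 23 (mod 65). 21 + 23 = 44; 44 = 0·65 + 44, so (151 + 153) mod 65 = 44.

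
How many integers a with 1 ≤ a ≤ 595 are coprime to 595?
384

The number of a ∈ {1, ..., 595} with gcd(a, 595) = 1 is by definition Euler's totient φ(595). φ is multiplicative, with φ(p^e) = p^e − p^(e−1). Factorise 595 = 5 · 7 · 17. Then
  φ(595) = (5 − 1) · (7 − 1) · (17 − 1) = 4 · 6 · 16 = 384.
So there are 384 such integers.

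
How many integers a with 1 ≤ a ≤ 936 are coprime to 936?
288

The number of a ∈ {1, ..., 936} with gcd(a, 936) = 1 is by definition Euler's totient φ(936). φ is multiplicative, with φ(p^e) = p^e − p^(e−1). Factorise 936 = 2^3 · 3^2 · 13. Then
  φ(936) = (2^3 − 2^2) · (3^2 − 3^1) · (13 − 1) = 4 · 6 · 12 = 288.
So there are 288 such integers.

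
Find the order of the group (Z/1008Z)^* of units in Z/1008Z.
|(Z/1008Z)^*| = 288

(Z/1008Z)^* consists of the classes a with gcd(a, 1008) = 1, so its order is φ(1008). φ is multiplicative, with φ(p^e) = p^e − p^(e−1). Factorise 1008 = 2^4 · 3^2 · 7. Then
  φ(1008) = (2^4 − 2^3) · (3^2 − 3^1) · (7 − 1) = 8 · 6 · 6 = 288.
Thus |(Z/1008Z)^*| = 288.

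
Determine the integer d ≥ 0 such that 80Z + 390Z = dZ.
In the PID Z, (a, b) is generated by gcd(a, b). Compute gcd(390, 80) with the extended Euclidean algorithm, tracking rows (r, s, t) with s·390 + t·80 = r:
  row A: (390, 1, 0)   [1·390 + 0·80 = 390]
  row B: (80, 0, 1)   [0·390 + 1·80 = 80]
  390 = 4·80 + 70   → row C = row A − 4·row B = (70, 1, −4)   [check: 1·390 − 4·80 = 70]
  80 = 1·70 + 10   → row D = row B − 1·row C = (10, −1, 5)   [check: −1·390 + 5·80 = 10]
  70 = 7·10 + 0   → remainder 0, stop. gcd = 10 (last nonzero row D).
So gcd(80, 390) = 10, with Bézout identity −1·390 + 5·80 = 10. Containment (⊇): the Bézout identity exhibits 10 as an element of (80, 390), giving (10) ⊆ (80, 390). Containment (⊆): since 10 | 80 and 10 | 390 (80 = 10·8, 390 = 10·39), every Z-linear combination of 80 and 390 is divisible by 10, so (80, 390) ⊆ (10). Therefore (80, 390) = (10), d = 10.

Final answer: (80, 390) = (10); d = 10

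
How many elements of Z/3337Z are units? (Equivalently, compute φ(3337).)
An element a ∈ Z/3337Z is a unit iff gcd(a, 3337) = 1, so the number of units is φ(3337). φ is multiplicative, with φ(p^e) = p^e − p^(e−1). Factorise 3337 = 47 · 71. Then
  φ(3337) = (47 − 1) · (71 − 1) = 46 · 70 = 3220.

Final answer: Z/3337Z has φ(3337) = 3220 units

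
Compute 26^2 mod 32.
Use repeated squaring. Binary(2) = 10. Walk through the bits of the exponent 2 left-to-right: at each bit after the leading one, square the running value, then multiply by 26 if the bit is 1 (always reducing mod 32):
  bit 1 = 1 (leading): start with 26.
  bit 2 = 0: square 26^2 = 676 ≡ 4 (mod 32).
Final value: 26^2 ≡ 4 (mod 32).

Final answer: 4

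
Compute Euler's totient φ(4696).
φ is multiplicative, with φ(p^e) = p^e − p^(e−1). Factorise 4696 = 2^3 · 587. Then
  φ(4696) = (2^3 − 2^2) · (587 − 1) = 4 · 586 = 2344.

Final answer: φ(4696) = 2344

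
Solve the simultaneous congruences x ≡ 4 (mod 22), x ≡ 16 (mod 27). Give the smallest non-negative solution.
x ≡ 70 (mod 594); the representative in [0, 594) is 70

The moduli 22, 27 are pairwise coprime, so by the CRT there is a unique solution mod 22·27 = 594.
Solve by successive substitution. Start with x ≡ 4 (mod 22).
  Combine with x ≡ 16 (mod 27): write x = 4 + 22·t and require 4 + 22·t ≡ 16 (mod 27), i.e. 22·t ≡ 16 − 4 ≡ 12 (mod 27). Since 22^(−1) ≡ 16 (mod 27), t ≡ 16·12 ≡ 3 (mod 27). So x ≡ 4 + 22·3 = 70 (mod 594).
Unique solution in [0, 594): x = 70.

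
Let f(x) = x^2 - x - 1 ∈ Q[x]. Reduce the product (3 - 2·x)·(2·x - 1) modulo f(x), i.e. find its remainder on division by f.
First multiply in Q[x] without reducing: a · b = -4·x^2 + 8·x - 3. Now divide by f(x) = x^2 - x - 1, eliminating the leading term at each step:
  leading term -4·x^2: subtract (-4)·f(x) = -4·x^2 + 4·x + 4, leaving 4·x - 7
The degree is now < 2, so this is the remainder. Hence a · b ≡ 4·x - 7 in Q[x]/(f).

Final answer: a · b ≡ 4·x - 7 (mod f(x))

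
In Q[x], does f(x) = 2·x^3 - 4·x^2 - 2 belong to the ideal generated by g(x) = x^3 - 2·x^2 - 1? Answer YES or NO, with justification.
In Q[x] the ideal (g) consists of all multiples of g, so f ∈ (g) iff g | f, i.e. iff the remainder of f on division by g is 0. Divide f by g (g is monic, so eliminate the leading term of the running remainder at each step):
  leading term 2·x^3: subtract (2)·g(x) = 2·x^3 - 4·x^2 - 2, leaving 0
The remainder is 0, so f(x) = g(x) · h(x) with h(x) = 2. Hence g | f, i.e. f ∈ (g).

Final answer: YES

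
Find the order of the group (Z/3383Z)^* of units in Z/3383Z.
|(Z/3383Z)^*| = 3168

(Z/3383Z)^* consists of the classes a with gcd(a, 3383) = 1, so its order is φ(3383). φ is multiplicative, with φ(p^e) = p^e − p^(e−1). Factorise 3383 = 17 · 199. Then
  φ(3383) = (17 − 1) · (199 − 1) = 16 · 198 = 3168.
Thus |(Z/3383Z)^*| = 3168.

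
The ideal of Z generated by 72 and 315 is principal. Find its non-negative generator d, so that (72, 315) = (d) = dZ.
In the PID Z, (a, b) is generated by gcd(a, b). Compute gcd(315, 72) with the extended Euclidean algorithm, tracking rows (r, s, t) with s·315 + t·72 = r:
  row A: (315, 1, 0)   [1·315 + 0·72 = 315]
  row B: (72, 0, 1)   [0·315 + 1·72 = 72]
  315 = 4·72 + 27   → row C = row A − 4·row B = (27, 1, −4)   [check: 1·315 − 4·72 = 27]
  72 = 2·27 + 18   → row D = row B − 2·row C = (18, −2, 9)   [check: −2·315 + 9·72 = 18]
  27 = 1·18 + 9   → row E = row C − 1·row D = (9, 3, −13)   [check: 3·315 − 13·72 = 9]
  18 = 2·9 + 0   → remainder 0, stop. gcd = 9 (last nonzero row E).
So gcd(72, 315) = 9, with Bézout identity 3·315 − 13·72 = 9. Containment (⊇): the Bézout identity exhibits 9 as an element of (72, 315), giving (9) ⊆ (72, 315). Containment (⊆): since 9 | 72 and 9 | 315 (72 = 9·8, 315 = 9·35), every Z-linear combination of 72 and 315 is divisible by 9, so (72, 315) ⊆ (9). Therefore (72, 315) = (9), d = 9.

Final answer: (72, 315) = (9); d = 9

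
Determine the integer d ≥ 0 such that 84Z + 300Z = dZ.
In the PID Z, (a, b) is generated by gcd(a, b). Compute gcd(300, 84) with the extended Euclidean algorithm, tracking rows (r, s, t) with s·300 + t·84 = r:
  row A: (300, 1, 0)   [1·300 + 0·84 = 300]
  row B: (84, 0, 1)   [0·300 + 1·84 = 84]
  300 = 3·84 + 48   → row C = row A − 3·row B = (48, 1, −3)   [check: 1·300 − 3·84 = 48]
  84 = 1·48 + 36   → row D = row B − 1·row C = (36, −1, 4)   [check: −1·300 + 4·84 = 36]
  48 = 1·36 + 12   → row E = row C − 1·row D = (12, 2, −7)   [check: 2·300 − 7·84 = 12]
  36 = 3·12 + 0   → remainder 0, stop. gcd = 12 (last nonzero row E).
So gcd(84, 300) = 12, with Bézout identity 2·300 − 7·84 = 12. Containment (⊇): the Bézout identity exhibits 12 as an element of (84, 300), giving (12) ⊆ (84, 300). Containment (⊆): since 12 | 84 and 12 | 300 (84 = 12·7, 300 = 12·25), every Z-linear combination of 84 and 300 is divisible by 12, so (84, 300) ⊆ (12). Therefore (84, 300) = (12), d = 12.

Final answer: (84, 300) = (12); d = 12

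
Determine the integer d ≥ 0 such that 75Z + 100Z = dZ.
In the PID Z, (a, b) is generated by gcd(a, b). Compute gcd(100, 75) with the extended Euclidean algorithm, tracking rows (r, s, t) with s·100 + t·75 = r:
  row A: (100, 1, 0)   [1·100 + 0·75 = 100]
  row B: (75, 0, 1)   [0·100 + 1·75 = 75]
  100 = 1·75 + 25   → row C = row A − 1·row B = (25, 1, −1)   [check: 1·100 − 1·75 = 25]
  75 = 3·25 + 0   → remainder 0, stop. gcd = 25 (last nonzero row C).
So gcd(75, 100) = 25, with Bézout identity 1·100 − 1·75 = 25. Containment (⊇): the Bézout identity exhibits 25 as an element of (75, 100), giving (25) ⊆ (75, 100). Containment (⊆): since 25 | 75 and 25 | 100 (75 = 25·3, 100 = 25·4), every Z-linear combination of 75 and 100 is divisible by 25, so (75, 100) ⊆ (25). Therefore (75, 100) = (25), d = 25.

Final answer: (75, 100) = (25); d = 25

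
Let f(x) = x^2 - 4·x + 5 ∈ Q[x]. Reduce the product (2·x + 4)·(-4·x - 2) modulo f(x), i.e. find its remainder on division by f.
First multiply in Q[x] without reducing: a · b = -8·x^2 - 20·x - 8. Now divide by f(x) = x^2 - 4·x + 5, eliminating the leading term at each step:
  leading term -8·x^2: subtract (-8)·f(x) = -8·x^2 + 32·x - 40, leaving 32 - 52·x
The degree is now < 2, so this is the remainder. Hence a · b ≡ 32 - 52·x in Q[x]/(f).

Final answer: a · b ≡ 32 - 52·x (mod f(x))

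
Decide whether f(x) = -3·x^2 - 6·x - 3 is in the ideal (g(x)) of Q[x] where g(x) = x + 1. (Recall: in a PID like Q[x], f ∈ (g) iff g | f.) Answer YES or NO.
In Q[x] the ideal (g) consists of all multiples of g, so f ∈ (g) iff g | f, i.e. iff the remainder of f on division by g is 0. Divide f by g (g is monic, so eliminate the leading term of the running remainder at each step):
  leading term -3·x^2: subtract (-3·x)·g(x) = -3·x^2 - 3·x, leaving -3·x - 3
  leading term -3·x: subtract (-3)·g(x) = -3·x - 3, leaving 0
The remainder is 0, so f(x) = g(x) · h(x) with h(x) = -3·x - 3. Hence g | f, i.e. f ∈ (g).

Final answer: YES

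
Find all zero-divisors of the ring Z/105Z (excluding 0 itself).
An element a ∈ Z/105Z (with a ≠ 0) is a zero-divisor iff gcd(a, 105) > 1 (because a is a unit precisely when gcd(a, n) = 1, and in Z/nZ every nonzero, non-unit element is a zero-divisor). Scan a = 1, ..., 104 and keep those with gcd(a, 105) > 1:
  gcd(3, 105) = 3, gcd(5, 105) = 5, gcd(6, 105) = 3, gcd(7, 105) = 7, gcd(9, 105) = 3, gcd(10, 105) = 5, gcd(12, 105) = 3, gcd(14, 105) = 7, gcd(15, 105) = 15, gcd(18, 105) = 3, gcd(20, 105) = 5, gcd(21, 105) = 21, gcd(24, 105) = 3, gcd(25, 105) = 5, gcd(27, 105) = 3, gcd(28, 105) = 7, gcd(30, 105) = 15, gcd(33, 105) = 3, gcd(35, 105) = 35, gcd(36, 105) = 3, gcd(39, 105) = 3, gcd(40, 105) = 5, gcd(42, 105) = 21, gcd(45, 105) = 15, gcd(48, 105) = 3, gcd(49, 105) = 7, gcd(50, 105) = 5, gcd(51, 105) = 3, gcd(54, 105) = 3, gcd(55, 105) = 5, gcd(56, 105) = 7, gcd(57, 105) = 3, gcd(60, 105) = 15, gcd(63, 105) = 21, gcd(65, 105) = 5, gcd(66, 105) = 3, gcd(69, 105) = 3, gcd(70, 105) = 35, gcd(72, 105) = 3, gcd(75, 105) = 15, gcd(77, 105) = 7, gcd(78, 105) = 3, gcd(80, 105) = 5, gcd(81, 105) = 3, gcd(84, 105) = 21, gcd(85, 105) = 5, gcd(87, 105) = 3, gcd(90, 105) = 15, gcd(91, 105) = 7, gcd(93, 105) = 3, gcd(95, 105) = 5, gcd(96, 105) = 3, gcd(98, 105) = 7, gcd(99, 105) = 3, gcd(100, 105) = 5, gcd(102, 105) = 3.
All other a ∈ {1, ..., 104} have gcd(a, 105) = 1 and are units. So the nonzero zero-divisors are exactly the 56 values of a appearing in this scan.

Final answer: nonzero zero-divisors of Z/105Z = {3, 5, 6, 7, 9, 10, 12, 14, 15, 18, 20, 21, 24, 25, 27, 28, 30, 33, 35, 36, 39, 40, 42, 45, 48, 49, 50, 51, 54, 55, 56, 57, 60, 63, 65, 66, 69, 70, 72, 75, 77, 78, 80, 81, 84, 85, 87, 90, 91, 93, 95, 96, 98, 99, 100, 102}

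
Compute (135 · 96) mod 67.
Reduce the factors first: 135 ≡ 1, 96 ≡ 29 (mod 67), so 135 · 96 ≡ 1 · 29 (mod 67). 1 · 29 = 29. Dividing by 67: 29 = 0·67 + 29. So (135 · 96) mod 67 = 29.

Final answer: 29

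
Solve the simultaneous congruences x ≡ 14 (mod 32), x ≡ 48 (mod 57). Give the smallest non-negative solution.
The moduli 32, 57 are pairwise coprime, so by the CRT there is a unique solution mod 32·57 = 1824.
Solve by successive substitution. Start with x ≡ 14 (mod 32).
  Combine with x ≡ 48 (mod 57): write x = 14 + 32·t and require 14 + 32·t ≡ 48 (mod 57), i.e. 32·t ≡ 48 − 14 ≡ 34 (mod 57). Since 32^(−1) ≡ 41 (mod 57), t ≡ 41·34 ≡ 26 (mod 57). So x ≡ 14 + 32·26 = 846 (mod 1824).
Unique solution in [0, 1824): x = 846.

Final answer: x ≡ 846 (mod 1824); the representative in [0, 1824) is 846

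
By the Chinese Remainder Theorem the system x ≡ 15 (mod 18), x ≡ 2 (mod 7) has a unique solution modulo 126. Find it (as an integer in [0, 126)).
x ≡ 51 (mod 126); the representative in [0, 126) is 51

The moduli 18, 7 are pairwise coprime, so by the CRT there is a unique solution mod 18·7 = 126.
Solve by successive substitution. Start with x ≡ 15 (mod 18).
  Combine with x ≡ 2 (mod 7): write x = 15 + 18·t and require 15 + 18·t ≡ 2 (mod 7), i.e. 18·t ≡ 2 − 15 ≡ 1 (mod 7). Since 18^(−1) ≡ 2 (mod 7) (18 ≡ 4 (mod 7)), t ≡ 2·1 ≡ 2 (mod 7). So x ≡ 15 + 18·2 = 51 (mod 126).
Unique solution in [0, 126): x = 51.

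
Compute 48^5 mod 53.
Use repeated squaring. Binary(5) = 101. Walk through the bits of the exponent 5 left-to-right: at each bit after the leading one, square the running value, then multiply by 48 if the bit is 1 (always reducing mod 53):
  bit 1 = 1 (leading): start with 48.
  bit 2 = 0: square 48^2 = 2304 ≡ 25 (mod 53).
  bit 3 = 1: square 25^2 = 625 ≡ 42; bit is 1, so multiply 42·48 = 2016 ≡ 2 (mod 53).
Final value: 48^5 ≡ 2 (mod 53).

Final answer: 2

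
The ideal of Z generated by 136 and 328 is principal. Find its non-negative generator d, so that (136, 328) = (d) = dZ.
In the PID Z, (a, b) is generated by gcd(a, b). Compute gcd(328, 136) with the extended Euclidean algorithm, tracking rows (r, s, t) with s·328 + t·136 = r:
  row A: (328, 1, 0)   [1·328 + 0·136 = 328]
  row B: (136, 0, 1)   [0·328 + 1·136 = 136]
  328 = 2·136 + 56   → row C = row A − 2·row B = (56, 1, −2)   [check: 1·328 − 2·136 = 56]
  136 = 2·56 + 24   → row D = row B − 2·row C = (24, −2, 5)   [check: −2·328 + 5·136 = 24]
  56 = 2·24 + 8   → row E = row C − 2·row D = (8, 5, −12)   [check: 5·328 − 12·136 = 8]
  24 = 3·8 + 0   → remainder 0, stop. gcd = 8 (last nonzero row E).
So gcd(136, 328) = 8, with Bézout identity 5·328 − 12·136 = 8. Containment (⊇): the Bézout identity exhibits 8 as an element of (136, 328), giving (8) ⊆ (136, 328). Containment (⊆): since 8 | 136 and 8 | 328 (136 = 8·17, 328 = 8·41), every Z-linear combination of 136 and 328 is divisible by 8, so (136, 328) ⊆ (8). Therefore (136, 328) = (8), d = 8.

Final answer: (136, 328) = (8); d = 8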